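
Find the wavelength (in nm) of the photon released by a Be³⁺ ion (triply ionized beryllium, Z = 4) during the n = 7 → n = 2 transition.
24.806662 nm

First, find the transition energy using E_n = -13.6057 Z² / n² eV:
E_7 = -13.6057 × 4² / 7² = -4.44267755 eV
E_2 = -13.6057 × 4² / 2² = -54.42280000 eV

Photon energy: |ΔE| = |E_2 - E_7| = 49.98012245 eV

Convert to wavelength using E = hc/λ with hc = 1239.84 eV·nm:
λ = hc/E = 1239.84 eV·nm / 49.98012245 eV
λ = 24.806662 nm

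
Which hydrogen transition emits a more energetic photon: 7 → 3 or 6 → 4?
7 → 3

Calculate the energy for each transition:

Transition 7 → 3:
ΔE₁ = |E_3 - E_7| = |-13.6057/3² - (-13.6057/7²)|
ΔE₁ = |-1.51174444 - (-0.27766735)| = 1.23408 eV

Transition 6 → 4:
ΔE₂ = |E_4 - E_6| = |-13.6057/4² - (-13.6057/6²)|
ΔE₂ = |-0.85035625 - (-0.37793611)| = 0.47242 eV

Since 1.23408 eV > 0.47242 eV, the transition 7 → 3 emits the more energetic photon.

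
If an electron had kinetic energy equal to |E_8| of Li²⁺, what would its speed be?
8.20385e+05 m/s (or 0.274% of c)

The binding energy at n = 8 for Li²⁺ is:
E_8 = -13.6057 × 3²/8² = -1.91330156 eV
|E_8| = 1.91330156 eV

Convert to Joules:
KE = 1.91330156 eV × (1.602177 × 10⁻¹⁹ J/eV) = 3.0654478e-19 J

Using KE = ½mv²:
v = √(2·KE/m_e)
v = √(2 × 3.0654478e-19 J / 9.10938 × 10⁻³¹ kg)
v = 8.20385e+05 m/s

This is approximately 0.274% the speed of light.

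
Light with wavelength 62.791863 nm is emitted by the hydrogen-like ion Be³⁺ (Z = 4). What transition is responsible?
n = 7 → n = 3

First, find the photon energy from the wavelength (hc = 1239.84 eV·nm):
E = hc/λ = 1239.84 eV·nm / 62.791863 nm = 19.745234 eV

The energy levels of Be³⁺ satisfy E_n = -13.6057 × 4² / n² eV, so an emission n_i → n_f releases
ΔE = 13.6057 × 4² × (1/n_f² − 1/n_i²) eV.

Setting ΔE equal to the photon energy:
1/n_f² − 1/n_i² = 19.745234 / (13.6057 × 4²) = 0.090702950

Since 1/n_i² must be positive, we need 1/n_f² > 0.090702950, i.e. n_f ≤ 3. For each allowed n_f, solve n_i = (1/n_f² − 0.090702950)^(−1/2) and check whether it is a whole number:
  n_f = 1: 1/n_i² = 1.000000000 − 0.090702950 = 0.909297050 → n_i = 1.049  (not an integer) ✗
  n_f = 2: 1/n_i² = 0.250000000 − 0.090702950 = 0.159297050 → n_i = 2.506  (not an integer) ✗
  n_f = 3: 1/n_i² = 0.111111111 − 0.090702950 = 0.020408161 → n_i = 7.000  → integer, n_i = 7 ✓

Only n_f = 3 gives an integer upper level, n_i = 7.

The transition is from n = 7 to n = 3 (emission).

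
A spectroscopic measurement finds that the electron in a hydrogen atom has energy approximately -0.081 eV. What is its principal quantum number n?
n = 13

The exact energy levels follow E_n = -13.6057 eV / n².

The measured value (-0.081 eV) is reported to only 2 significant figures, so we must test candidate n values and see which one matches to that precision.

Candidate energies:
  n = 11:  E = -13.6057/11² = -0.112444 eV
  n = 12:  E = -13.6057/12² = -0.094484 eV
  n = 13:  E = -13.6057/13² = -0.080507 eV  ← matches
  n = 14:  E = -13.6057/14² = -0.069417 eV
  n = 15:  E = -13.6057/15² = -0.060470 eV

Checking against the measurement of -0.081 eV (2 sig figs), only n = 13 agrees:
E_13 = -0.080507 eV, which rounds to -0.081 eV ✓

Therefore n = 13.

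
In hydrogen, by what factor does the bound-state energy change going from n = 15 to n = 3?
25.000

Using E_n = -13.6057 Z² / n² eV with Z = 1:

E_3 = -13.6057 / 3² = -13.6057 / 9 = -1.511744444 eV
E_15 = -13.6057 / 15² = -13.6057 / 225 = -0.060469778 eV

The ratio is:
E_3/E_15 = (-1.511744444) / (-0.060469778)
E_3/E_15 = (-13.6057/9) / (-13.6057/225)
E_3/E_15 = 225/9
E_3/E_15 = 25.000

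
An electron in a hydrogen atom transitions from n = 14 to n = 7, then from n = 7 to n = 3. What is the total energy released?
1.44 eV

The energy levels of hydrogen are E_n = -13.6057 / n² eV.

First transition (14 → 7):
ΔE₁ = |E_7 - E_14|
ΔE₁ = |-0.27766735 - (-0.06941684)| = 0.20825 eV

Second transition (7 → 3):
ΔE₂ = |E_3 - E_7|
ΔE₂ = |-1.51174444 - (-0.27766735)| = 1.23408 eV

Total energy released:
E_total = ΔE₁ + ΔE₂ = 0.20825 + 1.23408 = 1.44 eV

Note: This equals the direct transition 14 → 3: 1.44 eV ✓
Energy is conserved regardless of the path taken.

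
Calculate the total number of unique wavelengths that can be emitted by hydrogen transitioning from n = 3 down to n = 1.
3

The electron can occupy levels n = 1, 2, ..., 3 during de-excitation — that is m = 3 - 1 + 1 = 3 distinct levels.

The number of distinct spectral lines equals the number of ways to choose 2 of these m levels (each pair gives one possible emission transition):

Number of lines = m(m-1)/2 = 3×2/2 = 3

These correspond to all possible transitions between the 3 levels:
3 → 2, 3 → 1, 2 → 1

Each transition produces a photon with a unique energy (and thus wavelength). This count does not depend on Z.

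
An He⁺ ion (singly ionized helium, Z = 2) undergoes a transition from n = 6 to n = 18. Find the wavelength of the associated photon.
922.655946 nm

First, find the transition energy using E_n = -13.6057 Z² / n² eV:
E_6 = -13.6057 × 2² / 6² = -1.5117444444 eV
E_18 = -13.6057 × 2² / 18² = -0.1679716049 eV

Photon energy: |ΔE| = |E_18 - E_6| = 1.3437728395 eV

Convert to wavelength using E = hc/λ with hc = 1239.84 eV·nm:
λ = hc/E = 1239.84 eV·nm / 1.3437728395 eV
λ = 922.655946 nm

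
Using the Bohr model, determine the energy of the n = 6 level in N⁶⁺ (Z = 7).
-18.518869 eV

For hydrogen-like ions, the energy levels scale with Z²:
E_n = -13.6057 Z² / n² eV

For N⁶⁺ (Z = 7) at n = 6:
E_6 = -13.6057 × 7² / 6²
E_6 = -13.6057 × 49 / 36
E_6 = -666.6793 / 36
E_6 = -18.518869 eV

The energy is 49 times more negative than hydrogen at the same n due to the stronger nuclear charge.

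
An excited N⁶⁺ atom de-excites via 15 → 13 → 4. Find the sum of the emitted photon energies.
38.7044 eV

The energy levels of N⁶⁺ are E_n = -13.6057 × 7² / n² eV.

First transition (15 → 13):
ΔE₁ = |E_13 - E_15|
ΔE₁ = |-3.9448479290 - (-2.9630191111)| = 0.9818288 eV

Second transition (13 → 4):
ΔE₂ = |E_4 - E_13|
ΔE₂ = |-41.6674562500 - (-3.9448479290)| = 37.7226083 eV

Total energy released:
E_total = ΔE₁ + ΔE₂ = 0.9818288 + 37.7226083 = 38.7044 eV

Note: This equals the direct transition 15 → 4: 38.7044 eV ✓
Energy is conserved regardless of the path taken.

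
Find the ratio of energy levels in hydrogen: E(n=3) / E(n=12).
16.00000

Using E_n = -13.6057 Z² / n² eV with Z = 1:

E_3 = -13.6057 / 3² = -13.6057 / 9 = -1.51174444444 eV
E_12 = -13.6057 / 12² = -13.6057 / 144 = -0.09448402778 eV

The ratio is:
E_3/E_12 = (-1.51174444444) / (-0.09448402778)
E_3/E_12 = (-13.6057/9) / (-13.6057/144)
E_3/E_12 = 144/9
E_3/E_12 = 16.00000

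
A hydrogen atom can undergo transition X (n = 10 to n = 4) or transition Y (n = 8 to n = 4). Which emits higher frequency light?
10 → 4

Calculate the energy for each transition:

Transition 10 → 4:
ΔE₁ = |E_4 - E_10| = |-13.6057/4² - (-13.6057/10²)|
ΔE₁ = |-0.85035625000 - (-0.13605700000)| = 0.71429925 eV

Transition 8 → 4:
ΔE₂ = |E_4 - E_8| = |-13.6057/4² - (-13.6057/8²)|
ΔE₂ = |-0.85035625000 - (-0.21258906250)| = 0.63776719 eV

Since 0.71429925 eV > 0.63776719 eV, the transition 10 → 4 emits the more energetic photon.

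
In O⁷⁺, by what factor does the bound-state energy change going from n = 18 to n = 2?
81.00000

Using E_n = -13.6057 Z² / n² eV with Z = 8:

E_2 = -13.6057 × 8² / 2² = -870.7648 / 4 = -217.69120000000 eV
E_18 = -13.6057 × 8² / 18² = -870.7648 / 324 = -2.68754567901 eV

The ratio is:
E_2/E_18 = (-217.69120000000) / (-2.68754567901)
E_2/E_18 = (-870.7648/4) / (-870.7648/324)
E_2/E_18 = 324/4
E_2/E_18 = 81.00000
(Note: the Z² factors cancel in the ratio.)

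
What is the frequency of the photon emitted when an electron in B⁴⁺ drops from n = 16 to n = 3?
8.8172e+15 Hz

First, find the transition energy:
E_16 = -13.6057 × 5² / 16² = -1.328682 eV
E_3 = -13.6057 × 5² / 3² = -37.793611 eV
|ΔE| = |E_3 - E_16| = 36.464929 eV

Convert to Joules: E = 36.464929 eV × (1.602177 × 10⁻¹⁹ J/eV) = 5.842327e-18 J

Using E = hf:
f = E/h = 5.842327e-18 J / (6.62607 × 10⁻³⁴ J·s)
f = 8.8172e+15 Hz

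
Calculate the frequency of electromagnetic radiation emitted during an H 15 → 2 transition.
8.07840e+14 Hz

First, find the transition energy:
E_15 = -13.6057 / 15² = -0.06046978 eV
E_2 = -13.6057 / 2² = -3.40142500 eV
|ΔE| = |E_2 - E_15| = 3.34095522 eV

Convert to Joules: E = 3.34095522 eV × (1.602177 × 10⁻¹⁹ J/eV) = 5.3528016e-19 J

Using E = hf:
f = E/h = 5.3528016e-19 J / (6.62607 × 10⁻³⁴ J·s)
f = 8.07840e+14 Hz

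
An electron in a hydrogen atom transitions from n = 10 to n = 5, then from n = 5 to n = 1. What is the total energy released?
13.46964 eV

The energy levels of hydrogen are E_n = -13.6057 / n² eV.

First transition (10 → 5):
ΔE₁ = |E_5 - E_10|
ΔE₁ = |-0.54422800000 - (-0.13605700000)| = 0.40817100 eV

Second transition (5 → 1):
ΔE₂ = |E_1 - E_5|
ΔE₂ = |-13.60570000000 - (-0.54422800000)| = 13.06147200 eV

Total energy released:
E_total = ΔE₁ + ΔE₂ = 0.40817100 + 13.06147200 = 13.46964 eV

Note: This equals the direct transition 10 → 1: 13.46964 eV ✓
Energy is conserved regardless of the path taken.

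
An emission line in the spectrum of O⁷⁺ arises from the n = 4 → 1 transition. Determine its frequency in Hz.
1.974e+17 Hz

First, find the transition energy:
E_4 = -13.6057 × 8² / 4² = -54.42280 eV
E_1 = -13.6057 × 8² / 1² = -870.76480 eV
|ΔE| = |E_1 - E_4| = 816.34200 eV

Convert to Joules: E = 816.34200 eV × (1.602177 × 10⁻¹⁹ J/eV) = 1.30792e-16 J

Using E = hf:
f = E/h = 1.30792e-16 J / (6.62607 × 10⁻³⁴ J·s)
f = 1.974e+17 Hz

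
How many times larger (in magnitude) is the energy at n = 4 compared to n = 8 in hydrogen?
4.000000

Using E_n = -13.6057 Z² / n² eV with Z = 1:

E_4 = -13.6057 / 4² = -13.6057 / 16 = -0.850356250000 eV
E_8 = -13.6057 / 8² = -13.6057 / 64 = -0.212589062500 eV

The ratio is:
E_4/E_8 = (-0.850356250000) / (-0.212589062500)
E_4/E_8 = (-13.6057/16) / (-13.6057/64)
E_4/E_8 = 64/16
E_4/E_8 = 4.000000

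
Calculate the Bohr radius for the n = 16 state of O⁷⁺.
1.693367 nm (or 16.933671 Å)

The Bohr radius formula is:
r_n = n² a₀ / Z

where a₀ = 0.052917721 nm is the Bohr radius.

For O⁷⁺ (Z = 8) at n = 16:
r_16 = 16² × 0.052917721 nm / 8
r_16 = 256 × 0.052917721 nm / 8
r_16 = 13.5469366 nm / 8
r_16 = 1.693367 nm

The electron orbits at approximately 1.693367 nm from the nucleus.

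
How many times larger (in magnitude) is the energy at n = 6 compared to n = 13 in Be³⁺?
4.694444

Using E_n = -13.6057 Z² / n² eV with Z = 4:

E_6 = -13.6057 × 4² / 6² = -217.6912 / 36 = -6.046977777778 eV
E_13 = -13.6057 × 4² / 13² = -217.6912 / 169 = -1.288113609467 eV

The ratio is:
E_6/E_13 = (-6.046977777778) / (-1.288113609467)
E_6/E_13 = (-217.6912/36) / (-217.6912/169)
E_6/E_13 = 169/36
E_6/E_13 = 4.694444
(Note: the Z² factors cancel in the ratio.)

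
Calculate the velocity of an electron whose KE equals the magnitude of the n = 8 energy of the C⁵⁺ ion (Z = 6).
1.64077e+06 m/s (or 0.547302% of c)

The binding energy at n = 8 for C⁵⁺ is:
E_8 = -13.6057 × 6²/8² = -7.65320625 eV
|E_8| = 7.65320625 eV

Convert to Joules:
KE = 7.65320625 eV × (1.602177 × 10⁻¹⁹ J/eV) = 1.2261791e-18 J

Using KE = ½mv²:
v = √(2·KE/m_e)
v = √(2 × 1.2261791e-18 J / 9.10938 × 10⁻³¹ kg)
v = 1.64077e+06 m/s

This is approximately 0.547302% the speed of light.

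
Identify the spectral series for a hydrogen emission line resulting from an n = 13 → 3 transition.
Paschen series

The spectral series in hydrogen are named based on the final (lower) energy level:
- Lyman series: n_final = 1 (ultraviolet)
- Balmer series: n_final = 2 (visible/near-UV)
- Paschen series: n_final = 3 (infrared)
- Brackett series: n_final = 4 (infrared)
- Pfund series: n_final = 5 (far infrared)

Since this transition ends at n = 3, it belongs to the Paschen series.

For reference, this 13 → 3 line has photon energy
ΔE = 13.6057 eV × (1/3² - 1/13²) = 1.4312373 eV,
corresponding to wavelength λ = hc/ΔE = 1239.84 eV·nm / 1.4312373 eV = 866.271 nm in the infrared region.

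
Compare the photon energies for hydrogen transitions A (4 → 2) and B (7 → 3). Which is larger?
4 → 2

Calculate the energy for each transition:

Transition 4 → 2:
ΔE₁ = |E_2 - E_4| = |-13.6057/2² - (-13.6057/4²)|
ΔE₁ = |-3.40142500000 - (-0.85035625000)| = 2.55106875 eV

Transition 7 → 3:
ΔE₂ = |E_3 - E_7| = |-13.6057/3² - (-13.6057/7²)|
ΔE₂ = |-1.51174444444 - (-0.27766734694)| = 1.23407710 eV

Since 2.55106875 eV > 1.23407710 eV, the transition 4 → 2 emits the more energetic photon.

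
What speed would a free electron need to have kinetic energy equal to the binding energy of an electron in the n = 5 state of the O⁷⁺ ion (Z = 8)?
3.5003e+06 m/s (or 1.16758% of c)

The binding energy at n = 5 for O⁷⁺ is:
E_5 = -13.6057 × 8²/5² = -34.8305920 eV
|E_5| = 34.8305920 eV

Convert to Joules:
KE = 34.8305920 eV × (1.602177 × 10⁻¹⁹ J/eV) = 5.580477e-18 J

Using KE = ½mv²:
v = √(2·KE/m_e)
v = √(2 × 5.580477e-18 J / 9.10938 × 10⁻³¹ kg)
v = 3.5003e+06 m/s

This is approximately 1.16758% the speed of light.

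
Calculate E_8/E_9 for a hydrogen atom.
1.265625

Using E_n = -13.6057 Z² / n² eV with Z = 1:

E_8 = -13.6057 / 8² = -13.6057 / 64 = -0.21258906 eV
E_9 = -13.6057 / 9² = -13.6057 / 81 = -0.16797160 eV

The ratio is:
E_8/E_9 = (-0.21258906) / (-0.16797160)
E_8/E_9 = (-13.6057/64) / (-13.6057/81)
E_8/E_9 = 81/64
E_8/E_9 = 1.265625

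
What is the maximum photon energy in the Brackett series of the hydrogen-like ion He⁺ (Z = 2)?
3.401425 eV

The series limit corresponds to the transition from n = ∞ to n = 4.
This is the highest energy (shortest wavelength) transition in the Brackett series.

E_∞ = 0 eV
E_4 = -13.6057 × 2² / 4² = -3.401425 eV

Energy at series limit:
ΔE = E_∞ - E_4 = 0 - (-3.401425) = 3.401425 eV

This energy equals the ionization energy from the n = 4 state of He⁺.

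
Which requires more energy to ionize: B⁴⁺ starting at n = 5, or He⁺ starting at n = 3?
B⁴⁺ at n = 5 (E = -13.61 eV)

Using E_n = -13.6057 Z² / n² eV:

B⁴⁺ (Z = 5) at n = 5:
E = -13.6057 × 5² / 5² = -13.6057 × 25 / 25 = -13.60570 eV

He⁺ (Z = 2) at n = 3:
E = -13.6057 × 2² / 3² = -13.6057 × 4 / 9 = -6.04698 eV

Since -13.60570 eV < -6.04698 eV,
B⁴⁺ at n = 5 is more tightly bound (requires more energy to ionize).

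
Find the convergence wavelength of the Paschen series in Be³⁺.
51.258664 nm

The series limit corresponds to the transition from n = ∞ to n = 3.
This is the highest energy (shortest wavelength) transition in the Paschen series.

E_∞ = 0 eV
E_3 = -13.6057 × 4² / 3² = -24.18791111 eV

Energy at series limit:
ΔE = E_∞ - E_3 = 0 - (-24.18791111) = 24.18791111 eV
λ = hc/E = 1239.84 eV·nm / 24.18791111 eV = 51.258664 nm

This energy equals the ionization energy from the n = 3 state of Be³⁺.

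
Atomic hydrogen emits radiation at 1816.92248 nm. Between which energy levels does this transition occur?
n = 9 → n = 4

First, find the photon energy from the wavelength (hc = 1239.84 eV·nm):
E = hc/λ = 1239.84 eV·nm / 1816.92248 nm = 0.68238464 eV

The energy levels of hydrogen satisfy E_n = -13.6057 / n² eV, so an emission n_i → n_f releases
ΔE = 13.6057 × (1/n_f² − 1/n_i²) eV.

Setting ΔE equal to the photon energy:
1/n_f² − 1/n_i² = 0.68238464 / 13.6057 = 0.050154321

Since 1/n_i² must be positive, we need 1/n_f² > 0.050154321, i.e. n_f ≤ 4. For each allowed n_f, solve n_i = (1/n_f² − 0.050154321)^(−1/2) and check whether it is a whole number:
  n_f = 1: 1/n_i² = 1.000000000 − 0.050154321 = 0.949845679 → n_i = 1.026  (not an integer) ✗
  n_f = 2: 1/n_i² = 0.250000000 − 0.050154321 = 0.199845679 → n_i = 2.237  (not an integer) ✗
  n_f = 3: 1/n_i² = 0.111111111 − 0.050154321 = 0.060956790 → n_i = 4.050  (not an integer) ✗
  n_f = 4: 1/n_i² = 0.062500000 − 0.050154321 = 0.012345679 → n_i = 9.000  → integer, n_i = 9 ✓

Only n_f = 4 gives an integer upper level, n_i = 9.

The transition is from n = 9 to n = 4 (emission).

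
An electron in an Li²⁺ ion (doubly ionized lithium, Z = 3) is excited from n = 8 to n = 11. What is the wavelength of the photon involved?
1375.60179 nm

First, find the transition energy using E_n = -13.6057 Z² / n² eV:
E_8 = -13.6057 × 3² / 8² = -1.91330156250 eV
E_11 = -13.6057 × 3² / 11² = -1.01199421488 eV

Photon energy: |ΔE| = |E_11 - E_8| = 0.90130734762 eV

Convert to wavelength using E = hc/λ with hc = 1239.84 eV·nm:
λ = hc/E = 1239.84 eV·nm / 0.90130734762 eV
λ = 1375.60179 nm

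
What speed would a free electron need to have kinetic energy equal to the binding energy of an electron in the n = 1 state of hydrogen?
2.19e+06 m/s (or 0.7297% of c)

The binding energy at n = 1 for hydrogen is:
E_1 = -13.6057/1² = -13.605700 eV
|E_1| = 13.605700 eV

Convert to Joules:
KE = 13.605700 eV × (1.602177 × 10⁻¹⁹ J/eV) = 2.1799e-18 J

Using KE = ½mv²:
v = √(2·KE/m_e)
v = √(2 × 2.1799e-18 J / 9.10938 × 10⁻³¹ kg)
v = 2.19e+06 m/s

This is approximately 0.7297% the speed of light.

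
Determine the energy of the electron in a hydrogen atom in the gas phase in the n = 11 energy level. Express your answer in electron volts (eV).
-0.112444 eV

The energy levels of a hydrogen-like atom are given by:
E_n = -13.6057 eV / n²

For n = 11:
E_11 = -13.6057 eV / 11²
E_11 = -13.6057 eV / 121
E_11 = -0.112444 eV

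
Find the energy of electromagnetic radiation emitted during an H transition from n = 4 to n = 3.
0.66139 eV

The energy levels are E_n = -13.6057 eV / n².

Energy at n = 4: E_4 = -13.6057 / 4² = -0.85035625 eV
Energy at n = 3: E_3 = -13.6057 / 3² = -1.51174444 eV

For emission (electron falling to lower state), the photon energy is:
E_photon = E_4 - E_3 = |-0.85035625 - (-1.51174444)|
E_photon = 0.66139 eV

This energy is carried away by the emitted photon.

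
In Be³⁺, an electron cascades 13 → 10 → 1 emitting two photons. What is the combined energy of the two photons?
216.40 eV

The energy levels of Be³⁺ are E_n = -13.6057 × 4² / n² eV.

First transition (13 → 10):
ΔE₁ = |E_10 - E_13|
ΔE₁ = |-2.17691200 - (-1.28811361)| = 0.88880 eV

Second transition (10 → 1):
ΔE₂ = |E_1 - E_10|
ΔE₂ = |-217.69120000 - (-2.17691200)| = 215.51429 eV

Total energy released:
E_total = ΔE₁ + ΔE₂ = 0.88880 + 215.51429 = 216.40 eV

Note: This equals the direct transition 13 → 1: 216.40 eV ✓
Energy is conserved regardless of the path taken.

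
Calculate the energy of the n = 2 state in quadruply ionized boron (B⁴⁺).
-85.036 eV

For hydrogen-like ions, the energy levels scale with Z²:
E_n = -13.6057 Z² / n² eV

For B⁴⁺ (Z = 5) at n = 2:
E_2 = -13.6057 × 5² / 2²
E_2 = -13.6057 × 25 / 4
E_2 = -340.1425 / 4
E_2 = -85.036 eV

The energy is 25 times more negative than hydrogen at the same n due to the stronger nuclear charge.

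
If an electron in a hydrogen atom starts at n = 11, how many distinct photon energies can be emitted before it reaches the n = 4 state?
28

The electron can occupy levels n = 4, 5, ..., 11 during de-excitation — that is m = 11 - 4 + 1 = 8 distinct levels.

The number of distinct spectral lines equals the number of ways to choose 2 of these m levels (each pair gives one possible emission transition):

Number of lines = m(m-1)/2 = 8×7/2 = 28

These correspond to all possible transitions between the 8 levels:
11 → 10, 11 → 9, 11 → 8, 11 → 7, 11 → 6, 11 → 5, 11 → 4, 10 → 9...

Each transition produces a photon with a unique energy (and thus wavelength). This count does not depend on Z.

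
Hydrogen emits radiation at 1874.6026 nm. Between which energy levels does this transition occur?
n = 4 → n = 3

First, find the photon energy from the wavelength (hc = 1239.84 eV·nm):
E = hc/λ = 1239.84 eV·nm / 1874.6026 nm = 0.66138818 eV

The energy levels of hydrogen satisfy E_n = -13.6057 / n² eV, so an emission n_i → n_f releases
ΔE = 13.6057 × (1/n_f² − 1/n_i²) eV.

Setting ΔE equal to the photon energy:
1/n_f² − 1/n_i² = 0.66138818 / 13.6057 = 0.048611110

Since 1/n_i² must be positive, we need 1/n_f² > 0.048611110, i.e. n_f ≤ 4. For each allowed n_f, solve n_i = (1/n_f² − 0.048611110)^(−1/2) and check whether it is a whole number:
  n_f = 1: 1/n_i² = 1.000000000 − 0.048611110 = 0.951388890 → n_i = 1.025  (not an integer) ✗
  n_f = 2: 1/n_i² = 0.250000000 − 0.048611110 = 0.201388890 → n_i = 2.228  (not an integer) ✗
  n_f = 3: 1/n_i² = 0.111111111 − 0.048611110 = 0.062500001 → n_i = 4.000  → integer, n_i = 4 ✓
  n_f = 4: 1/n_i² = 0.062500000 − 0.048611110 = 0.013888890 → n_i = 8.485  (not an integer) ✗

Only n_f = 3 gives an integer upper level, n_i = 4.

The transition is from n = 4 to n = 3 (emission).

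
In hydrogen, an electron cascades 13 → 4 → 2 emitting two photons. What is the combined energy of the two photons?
3.320918 eV

The energy levels of hydrogen are E_n = -13.6057 / n² eV.

First transition (13 → 4):
ΔE₁ = |E_4 - E_13|
ΔE₁ = |-0.850356250000 - (-0.080507100592)| = 0.769849149 eV

Second transition (4 → 2):
ΔE₂ = |E_2 - E_4|
ΔE₂ = |-3.401425000000 - (-0.850356250000)| = 2.551068750 eV

Total energy released:
E_total = ΔE₁ + ΔE₂ = 0.769849149 + 2.551068750 = 3.320918 eV

Note: This equals the direct transition 13 → 2: 3.320918 eV ✓
Energy is conserved regardless of the path taken.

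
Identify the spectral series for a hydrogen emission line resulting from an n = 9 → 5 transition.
Pfund series

The spectral series in hydrogen are named based on the final (lower) energy level:
- Lyman series: n_final = 1 (ultraviolet)
- Balmer series: n_final = 2 (visible/near-UV)
- Paschen series: n_final = 3 (infrared)
- Brackett series: n_final = 4 (infrared)
- Pfund series: n_final = 5 (far infrared)

Since this transition ends at n = 5, it belongs to the Pfund series.

For reference, this 9 → 5 line has photon energy
ΔE = 13.6057 eV × (1/5² - 1/9²) = 0.37625639506 eV,
corresponding to wavelength λ = hc/ΔE = 1239.84 eV·nm / 0.37625639506 eV = 3295.19981 nm in the far infrared region.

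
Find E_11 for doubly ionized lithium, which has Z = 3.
-1.01 eV

For hydrogen-like ions, the energy levels scale with Z²:
E_n = -13.6057 Z² / n² eV

For Li²⁺ (Z = 3) at n = 11:
E_11 = -13.6057 × 3² / 11²
E_11 = -13.6057 × 9 / 121
E_11 = -122.4513 / 121
E_11 = -1.01 eV

The energy is 9 times more negative than hydrogen at the same n due to the stronger nuclear charge.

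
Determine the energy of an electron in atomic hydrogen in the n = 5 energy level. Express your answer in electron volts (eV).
-0.54423 eV

The energy levels of a hydrogen-like atom are given by:
E_n = -13.6057 eV / n²

For n = 5:
E_5 = -13.6057 eV / 5²
E_5 = -13.6057 eV / 25
E_5 = -0.54423 eV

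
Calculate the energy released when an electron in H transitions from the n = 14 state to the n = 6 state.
0.308519 eV

The energy levels are E_n = -13.6057 eV / n².

Energy at n = 14: E_14 = -13.6057 / 14² = -0.069416837 eV
Energy at n = 6: E_6 = -13.6057 / 6² = -0.377936111 eV

For emission (electron falling to lower state), the photon energy is:
E_photon = E_14 - E_6 = |-0.069416837 - (-0.377936111)|
E_photon = 0.308519 eV

This energy is carried away by the emitted photon.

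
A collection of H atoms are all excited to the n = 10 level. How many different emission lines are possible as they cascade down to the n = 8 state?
3

The electron can occupy levels n = 8, 9, ..., 10 during de-excitation — that is m = 10 - 8 + 1 = 3 distinct levels.

The number of distinct spectral lines equals the number of ways to choose 2 of these m levels (each pair gives one possible emission transition):

Number of lines = m(m-1)/2 = 3×2/2 = 3

These correspond to all possible transitions between the 3 levels:
10 → 9, 10 → 8, 9 → 8

Each transition produces a photon with a unique energy (and thus wavelength). This count does not depend on Z.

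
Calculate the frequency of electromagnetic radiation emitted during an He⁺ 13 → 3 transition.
1.38e+15 Hz

First, find the transition energy:
E_13 = -13.6057 × 2² / 13² = -0.32202840 eV
E_3 = -13.6057 × 2² / 3² = -6.04697778 eV
|ΔE| = |E_3 - E_13| = 5.72494938 eV

Convert to Joules: E = 5.72494938 eV × (1.602177 × 10⁻¹⁹ J/eV) = 9.1724e-19 J

Using E = hf:
f = E/h = 9.1724e-19 J / (6.62607 × 10⁻³⁴ J·s)
f = 1.38e+15 Hz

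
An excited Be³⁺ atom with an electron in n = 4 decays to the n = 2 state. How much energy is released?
40.817 eV

The energy levels are E_n = -13.6057 Z² eV / n².

Energy at n = 4: E_4 = -13.6057 × 4² / 4² = -13.605700 eV
Energy at n = 2: E_2 = -13.6057 × 4² / 2² = -54.422800 eV

For emission (electron falling to lower state), the photon energy is:
E_photon = E_4 - E_2 = |-13.605700 - (-54.422800)|
E_photon = 40.817 eV

This energy is carried away by the emitted photon.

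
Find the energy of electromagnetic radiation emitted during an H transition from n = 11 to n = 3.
1.40 eV

The energy levels are E_n = -13.6057 eV / n².

Energy at n = 11: E_11 = -13.6057 / 11² = -0.11244 eV
Energy at n = 3: E_3 = -13.6057 / 3² = -1.51174 eV

For emission (electron falling to lower state), the photon energy is:
E_photon = E_11 - E_3 = |-0.11244 - (-1.51174)|
E_photon = 1.40 eV

This energy is carried away by the emitted photon.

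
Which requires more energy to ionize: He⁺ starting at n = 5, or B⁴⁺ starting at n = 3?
B⁴⁺ at n = 3 (E = -37.794 eV)

Using E_n = -13.6057 Z² / n² eV:

He⁺ (Z = 2) at n = 5:
E = -13.6057 × 2² / 5² = -13.6057 × 4 / 25 = -2.176912 eV

B⁴⁺ (Z = 5) at n = 3:
E = -13.6057 × 5² / 3² = -13.6057 × 25 / 9 = -37.793611 eV

Since -37.793611 eV < -2.176912 eV,
B⁴⁺ at n = 3 is more tightly bound (requires more energy to ionize).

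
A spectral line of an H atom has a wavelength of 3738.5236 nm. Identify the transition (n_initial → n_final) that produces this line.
n = 8 → n = 5

First, find the photon energy from the wavelength (hc = 1239.84 eV·nm):
E = hc/λ = 1239.84 eV·nm / 3738.5236 nm = 0.33163894 eV

The energy levels of hydrogen satisfy E_n = -13.6057 / n² eV, so an emission n_i → n_f releases
ΔE = 13.6057 × (1/n_f² − 1/n_i²) eV.

Setting ΔE equal to the photon energy:
1/n_f² − 1/n_i² = 0.33163894 / 13.6057 = 0.024375000

Since 1/n_i² must be positive, we need 1/n_f² > 0.024375000, i.e. n_f ≤ 6. For each allowed n_f, solve n_i = (1/n_f² − 0.024375000)^(−1/2) and check whether it is a whole number:
  n_f = 1: 1/n_i² = 1.000000000 − 0.024375000 = 0.975625000 → n_i = 1.012  (not an integer) ✗
  n_f = 2: 1/n_i² = 0.250000000 − 0.024375000 = 0.225625000 → n_i = 2.105  (not an integer) ✗
  n_f = 3: 1/n_i² = 0.111111111 − 0.024375000 = 0.086736111 → n_i = 3.395  (not an integer) ✗
  n_f = 4: 1/n_i² = 0.062500000 − 0.024375000 = 0.038125000 → n_i = 5.121  (not an integer) ✗
  n_f = 5: 1/n_i² = 0.040000000 − 0.024375000 = 0.015625000 → n_i = 8.000  → integer, n_i = 8 ✓
  n_f = 6: 1/n_i² = 0.027777778 − 0.024375000 = 0.003402778 → n_i = 17.143  (not an integer) ✗

Only n_f = 5 gives an integer upper level, n_i = 8.

The transition is from n = 8 to n = 5 (emission).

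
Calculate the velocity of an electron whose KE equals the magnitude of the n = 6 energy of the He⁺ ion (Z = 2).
7.2923e+05 m/s (or 0.243245% of c)

The binding energy at n = 6 for He⁺ is:
E_6 = -13.6057 × 2²/6² = -1.51174444 eV
|E_6| = 1.51174444 eV

Convert to Joules:
KE = 1.51174444 eV × (1.602177 × 10⁻¹⁹ J/eV) = 2.422082e-19 J

Using KE = ½mv²:
v = √(2·KE/m_e)
v = √(2 × 2.422082e-19 J / 9.10938 × 10⁻³¹ kg)
v = 7.2923e+05 m/s

This is approximately 0.243245% the speed of light.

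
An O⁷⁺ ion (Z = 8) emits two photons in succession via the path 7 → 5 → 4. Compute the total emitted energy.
36.65 eV

The energy levels of O⁷⁺ are E_n = -13.6057 × 8² / n² eV.

First transition (7 → 5):
ΔE₁ = |E_5 - E_7|
ΔE₁ = |-34.83059200 - (-17.77071020)| = 17.05988 eV

Second transition (5 → 4):
ΔE₂ = |E_4 - E_5|
ΔE₂ = |-54.42280000 - (-34.83059200)| = 19.59221 eV

Total energy released:
E_total = ΔE₁ + ΔE₂ = 17.05988 + 19.59221 = 36.65 eV

Note: This equals the direct transition 7 → 4: 36.65 eV ✓
Energy is conserved regardless of the path taken.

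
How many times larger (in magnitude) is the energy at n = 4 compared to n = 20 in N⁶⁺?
25.000000

Using E_n = -13.6057 Z² / n² eV with Z = 7:

E_4 = -13.6057 × 7² / 4² = -666.6793 / 16 = -41.667456250000 eV
E_20 = -13.6057 × 7² / 20² = -666.6793 / 400 = -1.666698250000 eV

The ratio is:
E_4/E_20 = (-41.667456250000) / (-1.666698250000)
E_4/E_20 = (-666.6793/16) / (-666.6793/400)
E_4/E_20 = 400/16
E_4/E_20 = 25.000000
(Note: the Z² factors cancel in the ratio.)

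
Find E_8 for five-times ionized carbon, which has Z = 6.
-7.65321 eV

For hydrogen-like ions, the energy levels scale with Z²:
E_n = -13.6057 Z² / n² eV

For C⁵⁺ (Z = 6) at n = 8:
E_8 = -13.6057 × 6² / 8²
E_8 = -13.6057 × 36 / 64
E_8 = -489.8052 / 64
E_8 = -7.65321 eV

The energy is 36 times more negative than hydrogen at the same n due to the stronger nuclear charge.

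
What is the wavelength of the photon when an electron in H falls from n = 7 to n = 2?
396.91 nm

First, find the transition energy using E_n = -13.6057 / n² eV:
E_7 = -13.6057 / 7² = -0.277667 eV
E_2 = -13.6057 / 2² = -3.401425 eV

Photon energy: |ΔE| = |E_2 - E_7| = 3.123758 eV

Convert to wavelength using E = hc/λ with hc = 1239.84 eV·nm:
λ = hc/E = 1239.84 eV·nm / 3.123758 eV
λ = 396.91 nm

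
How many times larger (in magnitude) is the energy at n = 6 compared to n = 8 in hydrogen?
1.777778

Using E_n = -13.6057 Z² / n² eV with Z = 1:

E_6 = -13.6057 / 6² = -13.6057 / 36 = -0.377936111111 eV
E_8 = -13.6057 / 8² = -13.6057 / 64 = -0.212589062500 eV

The ratio is:
E_6/E_8 = (-0.377936111111) / (-0.212589062500)
E_6/E_8 = (-13.6057/36) / (-13.6057/64)
E_6/E_8 = 64/36
E_6/E_8 = 1.777778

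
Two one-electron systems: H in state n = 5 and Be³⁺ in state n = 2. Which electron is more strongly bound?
Be³⁺ at n = 2 (E = -54.422800 eV)

Using E_n = -13.6057 Z² / n² eV:

H (Z = 1) at n = 5:
E = -13.6057 × 1² / 5² = -13.6057 × 1 / 25 = -0.544228000 eV

Be³⁺ (Z = 4) at n = 2:
E = -13.6057 × 4² / 2² = -13.6057 × 16 / 4 = -54.422800000 eV

Since -54.422800000 eV < -0.544228000 eV,
Be³⁺ at n = 2 is more tightly bound (requires more energy to ionize).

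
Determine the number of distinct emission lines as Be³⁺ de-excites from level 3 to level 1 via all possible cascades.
3

The electron can occupy levels n = 1, 2, ..., 3 during de-excitation — that is m = 3 - 1 + 1 = 3 distinct levels.

The number of distinct spectral lines equals the number of ways to choose 2 of these m levels (each pair gives one possible emission transition):

Number of lines = m(m-1)/2 = 3×2/2 = 3

These correspond to all possible transitions between the 3 levels:
3 → 2, 3 → 1, 2 → 1

Each transition produces a photon with a unique energy (and thus wavelength). This count does not depend on Z.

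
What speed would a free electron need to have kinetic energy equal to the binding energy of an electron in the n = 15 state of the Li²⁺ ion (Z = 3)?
4.37539e+05 m/s (or 0.146% of c)

The binding energy at n = 15 for Li²⁺ is:
E_15 = -13.6057 × 3²/15² = -0.544228000 eV
|E_15| = 0.544228000 eV

Convert to Joules:
KE = 0.544228000 eV × (1.602177 × 10⁻¹⁹ J/eV) = 8.7194958e-20 J

Using KE = ½mv²:
v = √(2·KE/m_e)
v = √(2 × 8.7194958e-20 J / 9.10938 × 10⁻³¹ kg)
v = 4.37539e+05 m/s

This is approximately 0.146% the speed of light.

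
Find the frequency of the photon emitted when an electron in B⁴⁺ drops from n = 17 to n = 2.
2.02769e+16 Hz

First, find the transition energy:
E_17 = -13.6057 × 5² / 17² = -1.1769637 eV
E_2 = -13.6057 × 5² / 2² = -85.0356250 eV
|ΔE| = |E_2 - E_17| = 83.8586613 eV

Convert to Joules: E = 83.8586613 eV × (1.602177 × 10⁻¹⁹ J/eV) = 1.3435642e-17 J

Using E = hf:
f = E/h = 1.3435642e-17 J / (6.62607 × 10⁻³⁴ J·s)
f = 2.02769e+16 Hz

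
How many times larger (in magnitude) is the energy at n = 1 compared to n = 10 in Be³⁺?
100.000000

Using E_n = -13.6057 Z² / n² eV with Z = 4:

E_1 = -13.6057 × 4² / 1² = -217.6912 / 1 = -217.691200000000 eV
E_10 = -13.6057 × 4² / 10² = -217.6912 / 100 = -2.176912000000 eV

The ratio is:
E_1/E_10 = (-217.691200000000) / (-2.176912000000)
E_1/E_10 = (-217.6912/1) / (-217.6912/100)
E_1/E_10 = 100/1
E_1/E_10 = 100.000000
(Note: the Z² factors cancel in the ratio.)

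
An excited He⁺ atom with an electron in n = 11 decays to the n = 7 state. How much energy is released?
0.660894 eV

The energy levels are E_n = -13.6057 Z² eV / n².

Energy at n = 11: E_11 = -13.6057 × 2² / 11² = -0.449775207 eV
Energy at n = 7: E_7 = -13.6057 × 2² / 7² = -1.110669388 eV

For emission (electron falling to lower state), the photon energy is:
E_photon = E_11 - E_7 = |-0.449775207 - (-1.110669388)|
E_photon = 0.660894 eV

This energy is carried away by the emitted photon.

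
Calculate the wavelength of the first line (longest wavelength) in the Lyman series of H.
121.50 nm

The longest wavelength corresponds to the smallest energy transition in the series.
The Lyman series has all transitions ending at n_f = 1.

For H, the first line (α-line) is the jump from n = 2 to n = 1:
E_2 = -13.6057 / 2² = -3.40143 eV
E_1 = -13.6057 / 1² = -13.60570 eV
ΔE = E_2 - E_1 = 10.20427 eV

λ = hc/E = 1239.84 eV·nm / 10.20427 eV
λ = 121.50 nm

This is the α-line of the Lyman series in H.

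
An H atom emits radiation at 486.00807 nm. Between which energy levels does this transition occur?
n = 4 → n = 2

First, find the photon energy from the wavelength (hc = 1239.84 eV·nm):
E = hc/λ = 1239.84 eV·nm / 486.00807 nm = 2.5510688 eV

The energy levels of hydrogen satisfy E_n = -13.6057 / n² eV, so an emission n_i → n_f releases
ΔE = 13.6057 × (1/n_f² − 1/n_i²) eV.

Setting ΔE equal to the photon energy:
1/n_f² − 1/n_i² = 2.5510688 / 13.6057 = 0.18750000

Since 1/n_i² must be positive, we need 1/n_f² > 0.18750000, i.e. n_f ≤ 2. For each allowed n_f, solve n_i = (1/n_f² − 0.18750000)^(−1/2) and check whether it is a whole number:
  n_f = 1: 1/n_i² = 1.00000000 − 0.18750000 = 0.81250000 → n_i = 1.109  (not an integer) ✗
  n_f = 2: 1/n_i² = 0.25000000 − 0.18750000 = 0.06250000 → n_i = 4.000  → integer, n_i = 4 ✓

Only n_f = 2 gives an integer upper level, n_i = 4.

The transition is from n = 4 to n = 2 (emission).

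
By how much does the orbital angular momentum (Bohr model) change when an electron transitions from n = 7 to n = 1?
6.327e-34 J·s (or 6ℏ)

In the Bohr model, L_n = nℏ where ℏ = 1.05457e-34 J·s.

L_7 = 7ℏ = 7.38199e-34 J·s
L_1 = 1ℏ = 1.05457e-34 J·s

ΔL = L_7 - L_1 = (7 - 1)ℏ = 6ℏ
ΔL = 6 × 1.05457e-34 J·s = 6.327e-34 J·s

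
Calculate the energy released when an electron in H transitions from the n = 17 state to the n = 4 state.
0.8033 eV

The energy levels are E_n = -13.6057 eV / n².

Energy at n = 17: E_17 = -13.6057 / 17² = -0.0470785 eV
Energy at n = 4: E_4 = -13.6057 / 4² = -0.8503563 eV

For emission (electron falling to lower state), the photon energy is:
E_photon = E_17 - E_4 = |-0.0470785 - (-0.8503563)|
E_photon = 0.8033 eV

This energy is carried away by the emitted photon.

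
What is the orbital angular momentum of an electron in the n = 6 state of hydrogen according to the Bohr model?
6.327e-34 J·s (or 6ℏ)

In the Bohr model, angular momentum is quantized:
L = nℏ

where ℏ = h/(2π) = 1.05457e-34 J·s

For n = 6:
L = 6 × 1.05457e-34 J·s
L = 6.327e-34 J·s

This can also be written as L = 6ℏ.
The angular momentum is an integer multiple of the reduced Planck constant.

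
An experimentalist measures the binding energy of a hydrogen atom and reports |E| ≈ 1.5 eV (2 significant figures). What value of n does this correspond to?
n = 3

The exact energy levels follow E_n = -13.6057 eV / n².

The measured value (-1.5 eV) is reported to only 2 significant figures, so we must test candidate n values and see which one matches to that precision.

Candidate energies:
  n = 1:  E = -13.6057/1² = -13.60570 eV
  n = 2:  E = -13.6057/2² = -3.40143 eV
  n = 3:  E = -13.6057/3² = -1.51174 eV  ← matches
  n = 4:  E = -13.6057/4² = -0.85036 eV
  n = 5:  E = -13.6057/5² = -0.54423 eV

Checking against the measurement of -1.5 eV (2 sig figs), only n = 3 agrees:
E_3 = -1.51174 eV, which rounds to -1.5 eV ✓

Therefore n = 3.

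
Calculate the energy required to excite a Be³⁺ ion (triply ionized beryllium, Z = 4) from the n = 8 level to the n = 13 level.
2.1133 eV

The energy levels of a hydrogen-like atom are E_n = -13.6057 Z² eV / n².

Energy at n = 8: E_8 = -13.6057 × 4² / 8² = -3.4014250 eV
Energy at n = 13: E_13 = -13.6057 × 4² / 13² = -1.2881136 eV

The excitation energy is the difference:
ΔE = E_13 - E_8
ΔE = -1.2881136 - (-3.4014250)
ΔE = 2.1133 eV

Since this is positive, energy must be absorbed (photon absorption).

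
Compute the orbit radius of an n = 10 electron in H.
5.291772 nm (or 52.917721 Å)

The Bohr radius formula is:
r_n = n² a₀ / Z

where a₀ = 0.052917721 nm is the Bohr radius.

For H (Z = 1) at n = 10:
r_10 = 10² × 0.052917721 nm / 1
r_10 = 100 × 0.052917721 nm / 1
r_10 = 5.2917721 nm / 1
r_10 = 5.291772 nm

The electron orbits at approximately 5.291772 nm from the nucleus.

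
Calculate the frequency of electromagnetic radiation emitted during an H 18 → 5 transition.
1.2144e+14 Hz

First, find the transition energy:
E_18 = -13.6057 / 18² = -0.04199290 eV
E_5 = -13.6057 / 5² = -0.54422800 eV
|ΔE| = |E_5 - E_18| = 0.50223510 eV

Convert to Joules: E = 0.50223510 eV × (1.602177 × 10⁻¹⁹ J/eV) = 8.046695e-20 J

Using E = hf:
f = E/h = 8.046695e-20 J / (6.62607 × 10⁻³⁴ J·s)
f = 1.2144e+14 Hz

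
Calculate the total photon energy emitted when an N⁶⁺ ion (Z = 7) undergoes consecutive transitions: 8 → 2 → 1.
656.26244 eV

The energy levels of N⁶⁺ are E_n = -13.6057 × 7² / n² eV.

First transition (8 → 2):
ΔE₁ = |E_2 - E_8|
ΔE₁ = |-166.66982500000 - (-10.41686406250)| = 156.25296094 eV

Second transition (2 → 1):
ΔE₂ = |E_1 - E_2|
ΔE₂ = |-666.67930000000 - (-166.66982500000)| = 500.00947500 eV

Total energy released:
E_total = ΔE₁ + ΔE₂ = 156.25296094 + 500.00947500 = 656.26244 eV

Note: This equals the direct transition 8 → 1: 656.26244 eV ✓
Energy is conserved regardless of the path taken.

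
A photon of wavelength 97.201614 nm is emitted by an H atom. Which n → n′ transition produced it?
n = 4 → n = 1

First, find the photon energy from the wavelength (hc = 1239.84 eV·nm):
E = hc/λ = 1239.84 eV·nm / 97.201614 nm = 12.755344 eV

The energy levels of hydrogen satisfy E_n = -13.6057 / n² eV, so an emission n_i → n_f releases
ΔE = 13.6057 × (1/n_f² − 1/n_i²) eV.

Setting ΔE equal to the photon energy:
1/n_f² − 1/n_i² = 12.755344 / 13.6057 = 0.93750002

Since 1/n_i² must be positive, we need 1/n_f² > 0.93750002, i.e. n_f ≤ 1. For each allowed n_f, solve n_i = (1/n_f² − 0.93750002)^(−1/2) and check whether it is a whole number:
  n_f = 1: 1/n_i² = 1.00000000 − 0.93750002 = 0.06249998 → n_i = 4.000  → integer, n_i = 4 ✓

Only n_f = 1 gives an integer upper level, n_i = 4.

The transition is from n = 4 to n = 1 (emission).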